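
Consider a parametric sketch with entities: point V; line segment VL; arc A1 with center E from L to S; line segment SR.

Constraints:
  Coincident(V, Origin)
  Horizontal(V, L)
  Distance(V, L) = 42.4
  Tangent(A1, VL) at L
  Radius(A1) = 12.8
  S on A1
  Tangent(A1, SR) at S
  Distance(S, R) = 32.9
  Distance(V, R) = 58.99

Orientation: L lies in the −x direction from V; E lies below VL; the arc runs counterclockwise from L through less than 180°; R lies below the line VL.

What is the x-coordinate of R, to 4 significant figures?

-35.18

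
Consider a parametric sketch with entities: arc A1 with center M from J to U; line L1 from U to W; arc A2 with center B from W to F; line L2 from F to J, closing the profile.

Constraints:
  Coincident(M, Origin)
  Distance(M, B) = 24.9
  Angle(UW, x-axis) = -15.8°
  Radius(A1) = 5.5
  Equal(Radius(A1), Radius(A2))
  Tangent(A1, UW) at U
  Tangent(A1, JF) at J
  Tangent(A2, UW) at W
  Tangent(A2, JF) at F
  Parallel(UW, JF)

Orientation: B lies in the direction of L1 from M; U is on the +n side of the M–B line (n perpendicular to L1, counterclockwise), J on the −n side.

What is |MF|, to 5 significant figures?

25.500

The slot axis is L1's direction at -15.8°, so u = (cos -15.8°, sin -15.8°) = (0.96222, -0.27228) and n = (−sin -15.8°, cos -15.8°) = (0.27228, 0.96222). M is at the origin and B lies 24.9 along u from M, so B = 24.9·u = (23.959, -6.7798). Tangency of A1 to both parallel lines with radius 5.5 puts U and J at M ± 5.5·n: U = (1.4975, 5.2922), J = (-1.4975, -5.2922). Equal radii place W and F the same way about B: W = B + 5.5·n = (25.457, -1.4876), F = B − 5.5·n = (22.462, -12.072). Then |MF| = |F − M| = 25.500.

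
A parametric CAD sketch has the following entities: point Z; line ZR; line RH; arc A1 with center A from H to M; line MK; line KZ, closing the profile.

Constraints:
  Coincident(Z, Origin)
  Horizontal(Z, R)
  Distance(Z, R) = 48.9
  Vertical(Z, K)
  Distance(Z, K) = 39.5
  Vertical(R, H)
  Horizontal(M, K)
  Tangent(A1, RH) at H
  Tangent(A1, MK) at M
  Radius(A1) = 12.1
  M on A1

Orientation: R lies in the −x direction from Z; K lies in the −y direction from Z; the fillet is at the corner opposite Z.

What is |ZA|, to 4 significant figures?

45.88

Z is at the origin; ZR is horizontal with |ZR| = 48.9 and R on the −x side, so R = (-48.90, 0.000). Z and K share the same x with |ZK| = 39.5 and K on the −y side, so K = (0.000, -39.50). The virtual corner opposite Z is at (-48.90, -39.50). Tangency of A1 to RH means the radius AH is perpendicular to RH and tangency of A1 to MK means the radius AM is perpendicular to MK, with radius 12.1, so the center A sits 12.1 in from both sides at A = (-36.80, -27.40). Then |ZA| = |A − Z| = 45.88.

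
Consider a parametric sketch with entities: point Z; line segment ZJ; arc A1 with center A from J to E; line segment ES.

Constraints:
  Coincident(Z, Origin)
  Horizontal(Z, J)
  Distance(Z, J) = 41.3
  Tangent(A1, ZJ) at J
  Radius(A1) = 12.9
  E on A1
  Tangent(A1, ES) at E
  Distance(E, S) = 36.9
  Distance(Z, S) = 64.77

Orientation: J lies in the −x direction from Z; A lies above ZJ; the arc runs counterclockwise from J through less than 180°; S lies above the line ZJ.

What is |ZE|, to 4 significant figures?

33.18

Z is at the origin; ZJ is horizontal with |ZJ| = 41.3 and J on the −x side, so J = (-41.30, 0.000). A1 meets ZJ tangentially, so AJ is at right angles to ZJ, so A = J + (0, 12.9) = (-41.30, 12.90). Since AE ⟂ ES (tangency), |AS| = √(12.9² + 36.9²) = 39.09 regardless of where E sits on A1. So S lies on both circle(Z, 64.77) and circle(A, 39.09); the above-ZJ intersection is S = (-38.74, 51.91). E is the foot of the tangent from S: E = (-28.87, 16.35).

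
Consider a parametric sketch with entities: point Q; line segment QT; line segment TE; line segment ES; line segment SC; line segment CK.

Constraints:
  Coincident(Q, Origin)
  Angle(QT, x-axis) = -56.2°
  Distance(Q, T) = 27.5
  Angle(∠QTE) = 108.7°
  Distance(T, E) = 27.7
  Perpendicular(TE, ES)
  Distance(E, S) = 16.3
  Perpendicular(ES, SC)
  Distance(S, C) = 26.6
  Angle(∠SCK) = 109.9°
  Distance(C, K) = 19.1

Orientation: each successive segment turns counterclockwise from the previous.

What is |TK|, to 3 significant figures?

5.65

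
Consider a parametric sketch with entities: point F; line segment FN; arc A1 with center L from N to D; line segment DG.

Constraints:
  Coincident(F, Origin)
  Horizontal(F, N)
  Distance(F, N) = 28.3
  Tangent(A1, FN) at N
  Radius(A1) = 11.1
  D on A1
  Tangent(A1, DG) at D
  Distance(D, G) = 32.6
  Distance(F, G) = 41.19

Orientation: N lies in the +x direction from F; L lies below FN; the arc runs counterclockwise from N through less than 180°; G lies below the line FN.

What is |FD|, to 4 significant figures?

19.44

Checks: |FN| = 28.30 ✓; |LD| = 11.10 ✓; ∠(LD, DG) = 90.00° ✓; |DG| = 32.60 ✓; |FG| = 41.19 ✓.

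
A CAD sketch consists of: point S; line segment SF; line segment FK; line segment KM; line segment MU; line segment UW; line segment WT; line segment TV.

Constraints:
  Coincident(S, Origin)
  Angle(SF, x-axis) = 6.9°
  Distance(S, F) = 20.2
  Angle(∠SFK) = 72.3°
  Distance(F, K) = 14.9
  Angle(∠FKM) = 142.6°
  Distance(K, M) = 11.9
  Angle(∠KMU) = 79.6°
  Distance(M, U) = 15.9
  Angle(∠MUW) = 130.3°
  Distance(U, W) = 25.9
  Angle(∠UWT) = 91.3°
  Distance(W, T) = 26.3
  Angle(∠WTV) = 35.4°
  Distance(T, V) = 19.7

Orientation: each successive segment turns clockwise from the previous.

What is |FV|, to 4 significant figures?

5.616

∠UWT = 91.3° gives WT at -17.00° from the x-axis; with |WT| = 26.3, T = (33.39, 10.33). ∠WTV = 35.4° gives TV at -161.6° from the x-axis; with |TV| = 19.7, V = (14.70, 4.113). Then |FV| = |V − F| = 5.616.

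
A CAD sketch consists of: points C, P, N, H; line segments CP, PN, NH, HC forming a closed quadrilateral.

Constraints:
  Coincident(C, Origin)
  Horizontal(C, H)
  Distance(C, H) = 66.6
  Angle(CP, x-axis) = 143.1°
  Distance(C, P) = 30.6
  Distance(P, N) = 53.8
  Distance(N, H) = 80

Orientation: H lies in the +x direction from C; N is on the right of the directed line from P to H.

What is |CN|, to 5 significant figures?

33.018

C is at the origin; C and H share the same y with |CH| = 66.6 and H in +x, so H = (66.6, 0). CP runs at 143.1° with |CP| = 30.6, so P = (-24.470, 18.373). N is determined by |PN| = 53.8 and |NH| = 80.0 together: it lies at the intersection of circle(P, 53.8) and circle(H, 80.0). With |PH| = 92.905, the foot of the radical line on PH is 27.586 from P and the perpendicular offset is √(53.8² − 27.586²) = 46.189. Taking the right-of-PH solution: N = (-6.5632, -32.360).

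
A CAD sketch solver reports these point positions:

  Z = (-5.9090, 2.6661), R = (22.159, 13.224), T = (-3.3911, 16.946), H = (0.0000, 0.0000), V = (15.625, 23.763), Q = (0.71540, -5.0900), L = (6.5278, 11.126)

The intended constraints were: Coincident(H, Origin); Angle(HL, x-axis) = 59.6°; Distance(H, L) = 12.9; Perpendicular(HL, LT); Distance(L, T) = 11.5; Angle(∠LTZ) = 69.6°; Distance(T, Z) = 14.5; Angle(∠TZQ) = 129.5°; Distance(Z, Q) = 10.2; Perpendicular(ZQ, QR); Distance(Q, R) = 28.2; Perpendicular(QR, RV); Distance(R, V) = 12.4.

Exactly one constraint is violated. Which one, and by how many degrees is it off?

Perpendicular(QR, RV) — off by 8.70°.

H = (0.00, 0.00) ✓; HL at 59.60° ✓; |HL| = 12.90 ✓; ∠(HL, LT) = 90.00° ✓; |LT| = 11.50 ✓; ∠LTZ = 69.60° ✓; |TZ| = 14.50 ✓; ∠TZQ = 129.5° ✓; |ZQ| = 10.20 ✓; ∠(ZQ, QR) = 90.00° ✓; |QR| = 28.20 ✓; ∠(QR, RV) = 81.30° ✗; |RV| = 12.40 ✓.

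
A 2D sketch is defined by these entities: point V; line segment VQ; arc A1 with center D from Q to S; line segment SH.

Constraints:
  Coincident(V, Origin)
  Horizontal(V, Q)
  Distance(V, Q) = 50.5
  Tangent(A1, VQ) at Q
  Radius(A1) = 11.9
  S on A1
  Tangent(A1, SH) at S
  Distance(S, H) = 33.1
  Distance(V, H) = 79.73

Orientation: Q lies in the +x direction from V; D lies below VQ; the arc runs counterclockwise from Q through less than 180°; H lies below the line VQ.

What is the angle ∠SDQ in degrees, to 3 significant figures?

138°

V is at the origin; VQ is horizontal with |VQ| = 50.5 and Q on the +x side, so Q = (50.5, 0.00). Since A1 is tangent to VQ there, DQ ⟂ VQ, so D = Q + (0, -11.9) = (50.5, -11.9). Since DS ⟂ SH (tangency), |DH| = √(11.9² + 33.1²) = 35.2 regardless of where S sits on A1. So H lies on both circle(V, 79.73) and circle(D, 35.2); the below-VQ intersection is H = (67.2, -42.8). S is the foot of the tangent from H: S = (42.6, -20.8).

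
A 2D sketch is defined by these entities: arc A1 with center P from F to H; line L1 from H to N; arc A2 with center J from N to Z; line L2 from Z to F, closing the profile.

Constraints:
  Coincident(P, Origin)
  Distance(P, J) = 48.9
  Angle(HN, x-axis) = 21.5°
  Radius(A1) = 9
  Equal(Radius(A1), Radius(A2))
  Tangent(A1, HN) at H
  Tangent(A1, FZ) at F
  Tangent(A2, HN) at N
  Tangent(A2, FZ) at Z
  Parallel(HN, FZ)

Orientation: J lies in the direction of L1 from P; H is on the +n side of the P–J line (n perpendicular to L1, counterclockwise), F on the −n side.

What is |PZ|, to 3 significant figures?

49.7

The slot axis is L1's direction at 21.5°, so u = (cos 21.5°, sin 21.5°) = (0.930, 0.367) and n = (−sin 21.5°, cos 21.5°) = (-0.367, 0.930). P is at the origin and J lies 48.9 along u from P, so J = 48.9·u = (45.5, 17.9). Tangency of A1 to both parallel lines with radius 9.0 puts H and F at P ± 9.0·n: H = (-3.30, 8.37), F = (3.30, -8.37). Equal radii place N and Z the same way about J: N = J + 9.0·n = (42.2, 26.3), Z = J − 9.0·n = (48.8, 9.55). Then |PZ| = |Z − P| = 49.7.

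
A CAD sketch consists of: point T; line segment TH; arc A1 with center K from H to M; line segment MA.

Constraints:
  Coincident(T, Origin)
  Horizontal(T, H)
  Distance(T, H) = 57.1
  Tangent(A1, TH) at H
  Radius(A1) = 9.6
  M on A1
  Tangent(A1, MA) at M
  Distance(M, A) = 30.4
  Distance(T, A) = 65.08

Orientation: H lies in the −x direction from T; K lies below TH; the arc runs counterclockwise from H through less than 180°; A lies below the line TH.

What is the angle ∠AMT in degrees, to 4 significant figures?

73.16°

Checks: ∠(KH, HT) = 90.00° ✓; |KH| = 9.600 ✓; |KM| = 9.600 ✓; ∠(KM, MA) = 90.00° ✓; |MA| = 30.40 ✓; |TA| = 65.08 ✓.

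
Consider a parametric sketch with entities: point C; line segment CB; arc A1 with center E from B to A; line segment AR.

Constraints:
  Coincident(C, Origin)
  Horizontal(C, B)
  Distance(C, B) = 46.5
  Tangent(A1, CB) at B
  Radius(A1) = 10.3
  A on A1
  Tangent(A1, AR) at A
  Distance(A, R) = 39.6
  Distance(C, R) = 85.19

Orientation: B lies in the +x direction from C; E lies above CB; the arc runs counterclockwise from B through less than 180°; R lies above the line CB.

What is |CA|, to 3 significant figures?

55.5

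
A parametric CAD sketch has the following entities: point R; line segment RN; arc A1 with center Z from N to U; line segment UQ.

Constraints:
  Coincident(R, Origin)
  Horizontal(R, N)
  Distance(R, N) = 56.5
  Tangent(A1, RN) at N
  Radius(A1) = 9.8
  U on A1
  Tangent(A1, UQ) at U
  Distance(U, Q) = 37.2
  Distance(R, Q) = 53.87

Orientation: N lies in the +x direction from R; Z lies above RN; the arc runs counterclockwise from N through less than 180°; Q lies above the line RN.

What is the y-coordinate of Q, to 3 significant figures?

41.4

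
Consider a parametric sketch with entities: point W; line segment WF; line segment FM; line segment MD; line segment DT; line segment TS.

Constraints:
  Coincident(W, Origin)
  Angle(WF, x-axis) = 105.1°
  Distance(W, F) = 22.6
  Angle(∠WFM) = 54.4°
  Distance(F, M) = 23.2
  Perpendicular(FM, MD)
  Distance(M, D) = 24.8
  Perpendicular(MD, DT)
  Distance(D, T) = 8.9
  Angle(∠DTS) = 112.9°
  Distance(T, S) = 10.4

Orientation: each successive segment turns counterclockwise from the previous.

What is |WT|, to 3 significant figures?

6.52

W is at the origin; WF runs at 105.1° with length 22.6, so F = (-5.89, 21.8). ∠WFM = 54.4° gives FM at -129° from the x-axis; with |FM| = 23.2, M = (-20.6, 3.87). FM ⟂ MD, so MD runs at -39.3°; with |MD| = 24.8, D = (-1.39, -11.8). The perpendicularity gives DT at right angles to MD, so DT runs at 50.7°; with |DT| = 8.9, T = (4.25, -4.95). Then |WT| = |T − W| = 6.52.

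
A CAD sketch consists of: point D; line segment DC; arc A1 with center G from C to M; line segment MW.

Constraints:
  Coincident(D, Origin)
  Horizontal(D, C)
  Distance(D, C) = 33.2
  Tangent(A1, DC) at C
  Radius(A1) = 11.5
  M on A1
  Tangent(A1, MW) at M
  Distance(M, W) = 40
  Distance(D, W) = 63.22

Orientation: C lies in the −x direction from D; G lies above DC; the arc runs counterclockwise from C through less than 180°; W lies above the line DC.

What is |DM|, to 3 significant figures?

26.8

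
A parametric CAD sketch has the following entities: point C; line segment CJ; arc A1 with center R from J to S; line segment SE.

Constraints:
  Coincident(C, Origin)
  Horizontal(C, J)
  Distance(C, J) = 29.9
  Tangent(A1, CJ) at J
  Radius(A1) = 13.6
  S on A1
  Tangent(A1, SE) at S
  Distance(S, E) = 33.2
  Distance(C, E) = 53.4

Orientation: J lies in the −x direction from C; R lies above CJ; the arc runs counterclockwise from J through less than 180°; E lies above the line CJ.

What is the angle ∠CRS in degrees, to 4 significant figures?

34.16°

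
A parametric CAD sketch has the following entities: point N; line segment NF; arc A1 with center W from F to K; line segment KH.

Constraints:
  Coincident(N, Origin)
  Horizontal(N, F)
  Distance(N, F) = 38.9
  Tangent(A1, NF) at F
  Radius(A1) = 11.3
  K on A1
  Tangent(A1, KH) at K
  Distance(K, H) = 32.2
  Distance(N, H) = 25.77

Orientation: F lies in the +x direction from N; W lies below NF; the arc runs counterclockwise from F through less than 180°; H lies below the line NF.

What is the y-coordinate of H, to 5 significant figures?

-24.655

Checks: N.y = 0.00, F.y = 0.00 ✓; |WK| = 11.30 ✓; ∠(WK, KH) = 90.00° ✓; |KH| = 32.20 ✓; |NH| = 25.77 ✓.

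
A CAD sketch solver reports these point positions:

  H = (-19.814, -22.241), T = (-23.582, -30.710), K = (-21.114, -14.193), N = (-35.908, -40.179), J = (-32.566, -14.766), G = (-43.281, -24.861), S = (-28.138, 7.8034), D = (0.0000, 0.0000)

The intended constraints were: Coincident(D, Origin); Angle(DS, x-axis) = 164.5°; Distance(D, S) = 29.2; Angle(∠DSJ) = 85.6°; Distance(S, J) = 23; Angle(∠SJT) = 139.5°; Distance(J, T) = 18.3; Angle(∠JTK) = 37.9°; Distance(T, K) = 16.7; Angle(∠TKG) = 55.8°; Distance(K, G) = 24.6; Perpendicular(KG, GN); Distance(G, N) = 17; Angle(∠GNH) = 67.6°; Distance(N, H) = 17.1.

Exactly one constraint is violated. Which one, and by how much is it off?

Distance(N, H) = 17.1 — off by 7.00.

D = (0.00, 0.00) ✓; DS at 164.5° ✓; |DS| = 29.20 ✓; ∠DSJ = 85.60° ✓; |SJ| = 23.00 ✓; ∠SJT = 139.5° ✓; |JT| = 18.30 ✓; ∠JTK = 37.90° ✓; |TK| = 16.70 ✓; ∠TKG = 55.80° ✓; |KG| = 24.60 ✓; ∠(KG, GN) = 90.00° ✓; |GN| = 17.00 ✓; ∠GNH = 67.60° ✓; |NH| = 24.10 ✗.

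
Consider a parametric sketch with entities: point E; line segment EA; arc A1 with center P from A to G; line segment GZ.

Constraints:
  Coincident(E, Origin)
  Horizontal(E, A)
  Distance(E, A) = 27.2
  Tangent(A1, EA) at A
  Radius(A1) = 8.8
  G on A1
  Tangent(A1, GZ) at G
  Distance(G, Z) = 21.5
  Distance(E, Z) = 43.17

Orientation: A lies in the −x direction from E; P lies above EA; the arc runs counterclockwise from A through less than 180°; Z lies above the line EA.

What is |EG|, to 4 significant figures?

23.17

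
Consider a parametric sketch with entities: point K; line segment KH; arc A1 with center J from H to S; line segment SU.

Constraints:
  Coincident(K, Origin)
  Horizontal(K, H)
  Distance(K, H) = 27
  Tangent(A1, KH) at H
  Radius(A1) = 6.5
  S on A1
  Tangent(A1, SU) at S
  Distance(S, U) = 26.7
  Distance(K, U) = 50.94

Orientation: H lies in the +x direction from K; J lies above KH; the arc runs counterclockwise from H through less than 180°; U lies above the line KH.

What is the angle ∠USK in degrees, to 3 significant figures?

115°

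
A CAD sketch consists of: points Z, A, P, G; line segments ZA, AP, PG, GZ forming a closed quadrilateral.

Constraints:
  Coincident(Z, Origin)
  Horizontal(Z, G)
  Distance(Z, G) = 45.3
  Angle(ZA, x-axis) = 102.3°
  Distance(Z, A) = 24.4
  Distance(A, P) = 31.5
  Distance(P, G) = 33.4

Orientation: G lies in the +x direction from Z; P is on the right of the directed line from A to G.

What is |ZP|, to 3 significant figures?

12.3

Z is at the origin; ZG is horizontal with |ZG| = 45.3 and G in +x, so G = (45.3, 0). ZA runs at 102.3° with |ZA| = 24.4, so A = (-5.20, 23.8). P is determined by |AP| = 31.5 and |PG| = 33.4 together: it lies at the intersection of circle(A, 31.5) and circle(G, 33.4). With |AG| = 55.8, the foot of the radical line on AG is 26.8 from A and the perpendicular offset is √(31.5² − 26.8²) = 16.5. Taking the right-of-AG solution: P = (12.0, -2.55).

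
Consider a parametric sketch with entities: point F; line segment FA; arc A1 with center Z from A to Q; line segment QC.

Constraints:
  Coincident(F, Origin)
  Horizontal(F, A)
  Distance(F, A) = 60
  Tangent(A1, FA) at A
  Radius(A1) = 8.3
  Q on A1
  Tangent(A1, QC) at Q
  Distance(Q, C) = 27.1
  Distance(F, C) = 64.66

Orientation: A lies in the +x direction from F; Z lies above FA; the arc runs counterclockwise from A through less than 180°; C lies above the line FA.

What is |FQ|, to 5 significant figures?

68.343

Checks: F = (0.00, 0.00) ✓; |ZQ| = 8.300 ✓; ∠(ZQ, QC) = 90.00° ✓; |QC| = 27.10 ✓; |FC| = 64.66 ✓.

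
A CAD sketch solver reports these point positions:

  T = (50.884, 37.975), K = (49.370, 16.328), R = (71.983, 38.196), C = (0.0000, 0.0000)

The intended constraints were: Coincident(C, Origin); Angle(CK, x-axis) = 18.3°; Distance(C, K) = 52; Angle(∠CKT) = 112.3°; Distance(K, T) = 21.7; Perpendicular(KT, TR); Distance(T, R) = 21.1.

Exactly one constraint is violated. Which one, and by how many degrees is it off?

Perpendicular(KT, TR) — off by 4.60°.

C = (0.00, 0.00) ✓; CK at 18.30° ✓; |CK| = 52.00 ✓; ∠CKT = 112.3° ✓; |KT| = 21.70 ✓; ∠(KT, TR) = 85.40° ✗; |TR| = 21.10 ✓.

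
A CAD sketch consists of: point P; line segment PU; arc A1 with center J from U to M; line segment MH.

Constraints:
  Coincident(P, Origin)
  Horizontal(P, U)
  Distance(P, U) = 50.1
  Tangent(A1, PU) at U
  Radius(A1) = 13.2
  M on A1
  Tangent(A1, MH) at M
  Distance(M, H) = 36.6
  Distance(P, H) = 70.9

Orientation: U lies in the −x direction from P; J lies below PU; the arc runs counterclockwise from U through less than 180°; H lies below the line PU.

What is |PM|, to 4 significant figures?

64.91

P is at the origin; PU is horizontal with |PU| = 50.1 and U on the −x side, so U = (-50.10, 0.000). The tangent condition forces JU to be normal to PU, so J = U + (0, -13.2) = (-50.10, -13.20). Since JM ⟂ MH (tangency), |JH| = √(13.2² + 36.6²) = 38.91 regardless of where M sits on A1. So H lies on both circle(P, 70.9) and circle(J, 38.91); the below-PU intersection is H = (-48.13, -52.06). M is the foot of the tangent from H: M = (-62.27, -18.30).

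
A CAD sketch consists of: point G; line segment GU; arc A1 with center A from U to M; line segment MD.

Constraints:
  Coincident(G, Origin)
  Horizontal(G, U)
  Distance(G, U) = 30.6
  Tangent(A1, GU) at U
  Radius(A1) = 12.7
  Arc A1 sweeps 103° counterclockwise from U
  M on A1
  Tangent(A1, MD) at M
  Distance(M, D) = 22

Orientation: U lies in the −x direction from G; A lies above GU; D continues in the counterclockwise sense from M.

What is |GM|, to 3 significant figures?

24.0

A1 meets GU tangentially, so AU is at right angles to GU, so A = U + (0, 12.7) = (-30.6, 12.7). On A1, U sits at bearing -90° from A; a 103° counterclockwise sweep puts M at bearing 13°, so M = A + 12.7·(cos 13°, sin 13°) = (-18.2, 15.6). Then |GM| = |M − G| = 24.0.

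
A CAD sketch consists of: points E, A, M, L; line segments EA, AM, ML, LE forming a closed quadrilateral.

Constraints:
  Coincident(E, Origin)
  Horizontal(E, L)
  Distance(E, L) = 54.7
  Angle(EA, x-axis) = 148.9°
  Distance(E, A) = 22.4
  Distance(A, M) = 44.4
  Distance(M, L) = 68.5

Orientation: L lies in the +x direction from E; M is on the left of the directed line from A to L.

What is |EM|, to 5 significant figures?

48.523

E is at the origin; E and L share the same y with |EL| = 54.7 and L in +x, so L = (54.7, 0). EA runs at 148.9° with |EA| = 22.4, so A = (-19.180, 11.570). M is determined by |AM| = 44.4 and |ML| = 68.5 together: it lies at the intersection of circle(A, 44.4) and circle(L, 68.5). With |AL| = 74.781, the foot of the radical line on AL is 19.198 from A and the perpendicular offset is √(44.4² − 19.198²) = 40.035. Taking the left-of-AL solution: M = (5.9808, 48.153).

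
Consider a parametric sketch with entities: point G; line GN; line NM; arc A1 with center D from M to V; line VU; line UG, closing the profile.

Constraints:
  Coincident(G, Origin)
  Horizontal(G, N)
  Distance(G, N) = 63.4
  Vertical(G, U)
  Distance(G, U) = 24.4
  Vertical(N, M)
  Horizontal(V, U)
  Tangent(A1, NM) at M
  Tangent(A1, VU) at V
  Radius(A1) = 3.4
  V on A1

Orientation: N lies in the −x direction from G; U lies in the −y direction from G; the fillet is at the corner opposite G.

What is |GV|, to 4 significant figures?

64.77

The virtual corner opposite G is at (-63.40, -24.40). A1 meets NM tangentially, so DM is at right angles to NM and tangency of A1 to VU means the radius DV is perpendicular to VU, with radius 3.4, so the center D sits 3.4 in from both sides at D = (-60.00, -21.00). That places the tangent points at M = (-63.40, -21.00) on NM and V = (-60.00, -24.40) on VU. Then |GV| = |V − G| = 64.77.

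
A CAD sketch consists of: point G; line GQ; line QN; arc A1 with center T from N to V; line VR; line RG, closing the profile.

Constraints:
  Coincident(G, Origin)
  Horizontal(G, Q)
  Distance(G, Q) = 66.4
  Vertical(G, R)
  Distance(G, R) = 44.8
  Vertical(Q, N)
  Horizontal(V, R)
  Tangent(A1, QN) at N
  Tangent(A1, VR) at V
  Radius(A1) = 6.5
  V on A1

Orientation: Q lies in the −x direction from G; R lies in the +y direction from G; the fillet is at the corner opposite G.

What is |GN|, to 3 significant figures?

76.7

G is at the origin; G and Q share the same y with |GQ| = 66.4 and Q on the −x side, so Q = (-66.4, 0.00). G and R share the same x with |GR| = 44.8 and R on the +y side, so R = (0.00, 44.8). The virtual corner opposite G is at (-66.4, 44.8). A1 meets QN tangentially, so TN is at right angles to QN and since A1 is tangent to VR there, TV ⟂ VR, with radius 6.5, so the center T sits 6.5 in from both sides at T = (-59.9, 38.3). That places the tangent points at N = (-66.4, 38.3) on QN and V = (-59.9, 44.8) on VR. Then |GN| = |N − G| = 76.7.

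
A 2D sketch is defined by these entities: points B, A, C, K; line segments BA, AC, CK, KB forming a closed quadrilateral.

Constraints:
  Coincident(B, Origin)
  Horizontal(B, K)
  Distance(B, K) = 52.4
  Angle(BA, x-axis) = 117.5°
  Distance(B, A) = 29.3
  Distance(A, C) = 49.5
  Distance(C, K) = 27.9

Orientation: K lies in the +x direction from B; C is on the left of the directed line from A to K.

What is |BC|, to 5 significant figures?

42.298

B is at the origin; BK is horizontal with |BK| = 52.4 and K in +x, so K = (52.4, 0). BA runs at 117.5° with |BA| = 29.3, so A = (-13.529, 25.989). C is determined by |AC| = 49.5 and |CK| = 27.9 together: it lies at the intersection of circle(A, 49.5) and circle(K, 27.9). With |AK| = 70.867, the foot of the radical line on AK is 47.229 from A and the perpendicular offset is √(49.5² − 47.229²) = 14.821. Taking the left-of-AK solution: C = (35.845, 22.457).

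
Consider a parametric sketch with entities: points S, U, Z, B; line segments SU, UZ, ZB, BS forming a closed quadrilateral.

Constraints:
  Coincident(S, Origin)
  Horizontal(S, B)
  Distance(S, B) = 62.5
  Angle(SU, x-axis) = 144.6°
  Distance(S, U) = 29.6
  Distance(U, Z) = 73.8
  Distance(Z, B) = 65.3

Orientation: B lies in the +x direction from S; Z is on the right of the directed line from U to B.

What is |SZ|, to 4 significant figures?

47.74

Checks: |UZ| = 73.80 ✓; |ZB| = 65.30 ✓.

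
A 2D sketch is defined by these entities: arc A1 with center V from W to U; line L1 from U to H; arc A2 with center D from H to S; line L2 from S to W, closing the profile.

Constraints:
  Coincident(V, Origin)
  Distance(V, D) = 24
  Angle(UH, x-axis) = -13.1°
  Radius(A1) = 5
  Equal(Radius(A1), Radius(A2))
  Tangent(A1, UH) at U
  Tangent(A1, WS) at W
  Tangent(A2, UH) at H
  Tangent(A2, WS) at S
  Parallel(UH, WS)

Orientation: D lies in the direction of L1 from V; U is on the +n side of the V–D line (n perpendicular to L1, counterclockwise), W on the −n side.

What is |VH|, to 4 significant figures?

24.52

The slot axis is L1's direction at -13.1°, so u = (cos -13.1°, sin -13.1°) = (0.9740, -0.2267) and n = (−sin -13.1°, cos -13.1°) = (0.2267, 0.9740). V is at the origin and D lies 24.0 along u from V, so D = 24.0·u = (23.38, -5.440). Tangency of A1 to both parallel lines with radius 5.0 puts U and W at V ± 5.0·n: U = (1.133, 4.870), W = (-1.133, -4.870). Equal radii place H and S the same way about D: H = D + 5.0·n = (24.51, -0.5698), S = D − 5.0·n = (22.24, -10.31). Then |VH| = |H − V| = 24.52.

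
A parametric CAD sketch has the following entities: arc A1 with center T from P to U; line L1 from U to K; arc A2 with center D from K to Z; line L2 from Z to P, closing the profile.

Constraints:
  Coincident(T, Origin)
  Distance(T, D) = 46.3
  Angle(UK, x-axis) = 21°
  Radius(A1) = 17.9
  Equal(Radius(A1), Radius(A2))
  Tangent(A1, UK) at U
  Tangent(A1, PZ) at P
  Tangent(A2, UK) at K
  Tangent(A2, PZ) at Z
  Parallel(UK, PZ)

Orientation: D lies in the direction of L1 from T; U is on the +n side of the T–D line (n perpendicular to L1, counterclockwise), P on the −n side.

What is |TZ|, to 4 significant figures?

49.64

Tangency of A1 to both parallel lines with radius 17.9 puts U and P at T ± 17.9·n: U = (-6.415, 16.71), P = (6.415, -16.71). Equal radii place K and Z the same way about D: K = D + 17.9·n = (36.81, 33.30), Z = D − 17.9·n = (49.64, -0.1187). Then |TZ| = |Z − T| = 49.64.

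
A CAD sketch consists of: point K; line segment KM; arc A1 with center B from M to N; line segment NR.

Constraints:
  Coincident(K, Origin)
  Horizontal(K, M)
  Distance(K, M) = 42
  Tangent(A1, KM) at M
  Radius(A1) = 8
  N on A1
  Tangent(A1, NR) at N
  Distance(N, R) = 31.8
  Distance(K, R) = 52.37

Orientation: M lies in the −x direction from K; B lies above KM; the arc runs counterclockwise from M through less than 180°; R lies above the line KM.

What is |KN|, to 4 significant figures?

34.93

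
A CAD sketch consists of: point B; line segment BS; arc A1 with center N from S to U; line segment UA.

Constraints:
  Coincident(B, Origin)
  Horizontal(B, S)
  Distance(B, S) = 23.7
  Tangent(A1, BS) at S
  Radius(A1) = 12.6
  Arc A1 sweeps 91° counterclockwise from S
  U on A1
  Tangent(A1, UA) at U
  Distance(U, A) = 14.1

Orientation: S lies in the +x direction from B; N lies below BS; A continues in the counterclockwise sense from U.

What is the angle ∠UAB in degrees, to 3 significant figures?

21.9°

On A1, S sits at bearing 90° from N; a 91° counterclockwise sweep puts U at bearing 181°, so U = N + 12.6·(cos 181°, sin 181°) = (11.1, -12.8). Since A1 is tangent to UA there, NU ⟂ UA, so UA runs along (−sin 181°, cos 181°); with |UA| = 14.1, A = (11.3, -26.9). Then cos ∠UAB = AU·AB / (|AU||AB|), giving 21.9°.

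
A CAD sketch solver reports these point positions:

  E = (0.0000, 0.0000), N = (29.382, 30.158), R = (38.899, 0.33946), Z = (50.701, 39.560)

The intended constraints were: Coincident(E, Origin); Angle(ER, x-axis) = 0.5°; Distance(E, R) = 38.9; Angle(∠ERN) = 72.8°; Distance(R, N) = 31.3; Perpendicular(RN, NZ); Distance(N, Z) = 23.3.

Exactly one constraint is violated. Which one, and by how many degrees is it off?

Perpendicular(RN, NZ) — off by 6.10°.

E = (0.00, 0.00) ✓; ER at 0.5000° ✓; |ER| = 38.90 ✓; ∠ERN = 72.80° ✓; |RN| = 31.30 ✓; ∠(RN, NZ) = 83.90° ✗; |NZ| = 23.30 ✓.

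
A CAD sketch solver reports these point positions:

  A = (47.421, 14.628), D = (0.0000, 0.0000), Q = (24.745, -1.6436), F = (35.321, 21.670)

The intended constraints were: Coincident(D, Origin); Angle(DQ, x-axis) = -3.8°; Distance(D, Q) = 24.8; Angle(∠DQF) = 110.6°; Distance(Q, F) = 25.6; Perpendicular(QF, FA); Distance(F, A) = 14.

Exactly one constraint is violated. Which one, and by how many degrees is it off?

Perpendicular(QF, FA) — off by 5.80°.

D = (0.00, 0.00) ✓; DQ at -3.800° ✓; |DQ| = 24.80 ✓; ∠DQF = 110.6° ✓; |QF| = 25.60 ✓; ∠(QF, FA) = 95.80° ✗; |FA| = 14.00 ✓.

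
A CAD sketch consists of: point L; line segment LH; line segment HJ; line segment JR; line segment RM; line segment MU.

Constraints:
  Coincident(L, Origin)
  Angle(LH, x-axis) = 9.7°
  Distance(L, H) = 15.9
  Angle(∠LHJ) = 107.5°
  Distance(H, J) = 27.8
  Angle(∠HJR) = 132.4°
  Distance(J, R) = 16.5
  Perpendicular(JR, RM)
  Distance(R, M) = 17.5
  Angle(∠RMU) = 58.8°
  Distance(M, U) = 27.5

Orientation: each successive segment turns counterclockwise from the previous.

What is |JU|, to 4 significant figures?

7.740

L is at the origin; LH runs at 9.7° with length 15.9, so H = (15.67, 2.679). ∠LHJ = 107.5° gives HJ at 82.20° from the x-axis; with |HJ| = 27.8, J = (19.45, 30.22). ∠HJR = 132.4° gives JR at 129.8° from the x-axis; with |JR| = 16.5, R = (8.884, 42.90). The perpendicularity gives RM at right angles to JR, so RM runs at -140.2°; with |RM| = 17.5, M = (-4.561, 31.70). ∠RMU = 58.8° gives MU at -19.00° from the x-axis; with |MU| = 27.5, U = (21.44, 22.74). Then |JU| = |U − J| = 7.740.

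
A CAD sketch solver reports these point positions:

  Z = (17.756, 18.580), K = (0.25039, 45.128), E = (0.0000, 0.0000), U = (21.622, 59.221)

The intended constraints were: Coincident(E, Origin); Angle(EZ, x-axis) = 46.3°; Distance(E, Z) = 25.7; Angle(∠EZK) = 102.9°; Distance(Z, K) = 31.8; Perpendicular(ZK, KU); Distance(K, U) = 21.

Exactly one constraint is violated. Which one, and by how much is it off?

Distance(K, U) = 21 — off by 4.60.

E = (0.00, 0.00) ✓; EZ at 46.30° ✓; |EZ| = 25.70 ✓; ∠EZK = 102.9° ✓; |ZK| = 31.80 ✓; ∠(ZK, KU) = 90.00° ✓; |KU| = 25.60 ✗.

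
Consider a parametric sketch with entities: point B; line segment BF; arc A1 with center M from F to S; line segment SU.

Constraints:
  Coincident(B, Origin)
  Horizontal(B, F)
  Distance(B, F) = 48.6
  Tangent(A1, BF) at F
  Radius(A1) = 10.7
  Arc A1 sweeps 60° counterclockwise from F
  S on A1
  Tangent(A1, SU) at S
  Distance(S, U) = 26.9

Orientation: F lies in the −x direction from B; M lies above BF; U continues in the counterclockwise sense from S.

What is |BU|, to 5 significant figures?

38.608

On A1, F sits at bearing -90° from M; a 60° counterclockwise sweep puts S at bearing -30°, so S = M + 10.7·(cos -30°, sin -30°) = (-39.334, 5.3500). A1 meets SU tangentially, so MS is at right angles to SU, so SU runs along (−sin -30°, cos -30°); with |SU| = 26.9, U = (-25.884, 28.646). Then |BU| = |U − B| = 38.608.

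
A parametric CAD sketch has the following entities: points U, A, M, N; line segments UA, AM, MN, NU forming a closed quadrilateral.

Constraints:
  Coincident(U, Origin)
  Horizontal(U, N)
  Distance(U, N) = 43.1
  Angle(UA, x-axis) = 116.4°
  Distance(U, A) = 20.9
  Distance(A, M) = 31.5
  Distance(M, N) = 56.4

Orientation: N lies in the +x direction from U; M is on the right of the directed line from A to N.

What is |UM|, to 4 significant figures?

17.36

U is at the origin; U and N share the same y with |UN| = 43.1 and N in +x, so N = (43.1, 0). UA runs at 116.4° with |UA| = 20.9, so A = (-9.293, 18.72). M is determined by |AM| = 31.5 and |MN| = 56.4 together: it lies at the intersection of circle(A, 31.5) and circle(N, 56.4). With |AN| = 55.64, the foot of the radical line on AN is 8.149 from A and the perpendicular offset is √(31.5² − 8.149²) = 30.43. Taking the right-of-AN solution: M = (-11.86, -12.68).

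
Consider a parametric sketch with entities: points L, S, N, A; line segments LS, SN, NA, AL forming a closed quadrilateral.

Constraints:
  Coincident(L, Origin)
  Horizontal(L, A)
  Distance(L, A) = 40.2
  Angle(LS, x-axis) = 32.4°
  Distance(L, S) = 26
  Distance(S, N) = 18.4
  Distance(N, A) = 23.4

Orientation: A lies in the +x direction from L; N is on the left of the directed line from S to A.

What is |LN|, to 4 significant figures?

44.39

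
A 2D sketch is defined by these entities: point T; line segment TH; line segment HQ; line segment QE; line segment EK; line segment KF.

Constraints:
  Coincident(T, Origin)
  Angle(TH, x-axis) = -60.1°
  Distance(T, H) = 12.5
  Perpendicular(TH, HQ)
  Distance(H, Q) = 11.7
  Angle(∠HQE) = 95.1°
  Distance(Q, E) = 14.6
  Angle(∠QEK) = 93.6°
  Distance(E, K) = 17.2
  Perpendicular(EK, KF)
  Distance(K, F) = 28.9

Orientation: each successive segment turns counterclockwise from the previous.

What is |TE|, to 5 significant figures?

13.157

The perpendicularity gives HQ at right angles to TH, so HQ runs at 29.900°; with |HQ| = 11.7, Q = (16.374, -5.0039). ∠HQE = 95.1° gives QE at 114.80° from the x-axis; with |QE| = 14.6, E = (10.250, 8.2496). Then |TE| = |E − T| = 13.157.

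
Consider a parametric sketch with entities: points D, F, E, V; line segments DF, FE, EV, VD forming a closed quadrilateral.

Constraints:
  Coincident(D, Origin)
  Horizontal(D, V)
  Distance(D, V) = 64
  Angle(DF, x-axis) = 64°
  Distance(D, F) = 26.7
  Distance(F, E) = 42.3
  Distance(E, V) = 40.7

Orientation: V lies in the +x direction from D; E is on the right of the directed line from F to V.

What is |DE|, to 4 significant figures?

30.72

D is at the origin; D and V share the same y with |DV| = 64.0 and V in +x, so V = (64.0, 0). DF runs at 64.0° with |DF| = 26.7, so F = (11.70, 24.00). E is determined by |FE| = 42.3 and |EV| = 40.7 together: it lies at the intersection of circle(F, 42.3) and circle(V, 40.7). With |FV| = 57.54, the foot of the radical line on FV is 29.92 from F and the perpendicular offset is √(42.3² − 29.92²) = 29.90. Taking the right-of-FV solution: E = (26.43, -15.66).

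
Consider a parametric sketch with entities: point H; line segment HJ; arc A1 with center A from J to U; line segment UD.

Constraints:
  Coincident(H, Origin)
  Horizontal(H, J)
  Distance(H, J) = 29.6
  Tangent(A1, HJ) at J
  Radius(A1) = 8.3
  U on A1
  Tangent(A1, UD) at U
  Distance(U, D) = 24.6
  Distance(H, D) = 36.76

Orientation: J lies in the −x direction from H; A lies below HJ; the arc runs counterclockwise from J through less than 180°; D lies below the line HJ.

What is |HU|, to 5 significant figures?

38.252

Checks: |HJ| = 29.60 ✓; |AU| = 8.300 ✓; ∠(AU, UD) = 90.00° ✓; |UD| = 24.60 ✓; |HD| = 36.76 ✓.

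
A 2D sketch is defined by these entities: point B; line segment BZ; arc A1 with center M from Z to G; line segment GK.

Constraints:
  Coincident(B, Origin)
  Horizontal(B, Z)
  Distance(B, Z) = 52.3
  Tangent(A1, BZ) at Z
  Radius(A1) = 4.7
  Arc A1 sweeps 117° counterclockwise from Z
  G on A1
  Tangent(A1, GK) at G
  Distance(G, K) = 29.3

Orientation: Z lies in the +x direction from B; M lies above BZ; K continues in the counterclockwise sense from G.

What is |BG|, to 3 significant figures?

56.9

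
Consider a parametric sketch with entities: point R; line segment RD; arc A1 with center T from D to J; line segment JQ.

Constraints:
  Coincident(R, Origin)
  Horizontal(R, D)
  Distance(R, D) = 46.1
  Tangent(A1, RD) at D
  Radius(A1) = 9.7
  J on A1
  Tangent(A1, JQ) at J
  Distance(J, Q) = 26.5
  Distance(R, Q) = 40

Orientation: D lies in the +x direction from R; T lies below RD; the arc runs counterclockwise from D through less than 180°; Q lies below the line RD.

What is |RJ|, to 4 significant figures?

37.68

Checks: |TJ| = 9.700 ✓; ∠(TJ, JQ) = 90.00° ✓; |JQ| = 26.50 ✓; |RQ| = 40.00 ✓.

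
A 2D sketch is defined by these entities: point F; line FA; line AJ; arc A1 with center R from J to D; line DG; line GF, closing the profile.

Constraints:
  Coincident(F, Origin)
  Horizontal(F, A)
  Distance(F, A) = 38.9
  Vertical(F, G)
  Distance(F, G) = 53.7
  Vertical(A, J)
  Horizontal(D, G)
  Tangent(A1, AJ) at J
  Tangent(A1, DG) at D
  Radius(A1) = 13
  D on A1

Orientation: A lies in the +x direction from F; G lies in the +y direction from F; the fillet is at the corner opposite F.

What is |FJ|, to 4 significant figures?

56.30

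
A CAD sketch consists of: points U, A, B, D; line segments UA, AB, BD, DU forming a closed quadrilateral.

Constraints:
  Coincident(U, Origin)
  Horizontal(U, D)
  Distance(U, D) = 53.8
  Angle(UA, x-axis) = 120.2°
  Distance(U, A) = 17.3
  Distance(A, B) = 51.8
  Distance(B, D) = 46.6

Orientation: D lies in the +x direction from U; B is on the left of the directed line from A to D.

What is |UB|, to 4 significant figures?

55.22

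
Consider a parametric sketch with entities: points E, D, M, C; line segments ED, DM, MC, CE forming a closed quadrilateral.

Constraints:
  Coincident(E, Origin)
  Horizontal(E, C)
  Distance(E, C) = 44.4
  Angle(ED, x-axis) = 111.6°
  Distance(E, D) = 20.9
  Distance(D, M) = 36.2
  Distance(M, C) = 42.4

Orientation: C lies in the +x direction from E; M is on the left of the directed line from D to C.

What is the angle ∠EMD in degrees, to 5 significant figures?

27.989°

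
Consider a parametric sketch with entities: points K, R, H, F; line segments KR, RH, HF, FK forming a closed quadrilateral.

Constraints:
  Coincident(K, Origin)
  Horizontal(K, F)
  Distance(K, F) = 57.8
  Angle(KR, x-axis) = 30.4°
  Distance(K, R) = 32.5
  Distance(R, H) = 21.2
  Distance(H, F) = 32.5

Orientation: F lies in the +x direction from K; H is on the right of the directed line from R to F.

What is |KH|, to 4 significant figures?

26.04

K is at the origin; KF is horizontal with |KF| = 57.8 and F in +x, so F = (57.8, 0). KR runs at 30.4° with |KR| = 32.5, so R = (28.03, 16.45). H is determined by |RH| = 21.2 and |HF| = 32.5 together: it lies at the intersection of circle(R, 21.2) and circle(F, 32.5). With |RF| = 34.01, the foot of the radical line on RF is 8.083 from R and the perpendicular offset is √(21.2² − 8.083²) = 19.60. Taking the right-of-RF solution: H = (25.63, -4.617).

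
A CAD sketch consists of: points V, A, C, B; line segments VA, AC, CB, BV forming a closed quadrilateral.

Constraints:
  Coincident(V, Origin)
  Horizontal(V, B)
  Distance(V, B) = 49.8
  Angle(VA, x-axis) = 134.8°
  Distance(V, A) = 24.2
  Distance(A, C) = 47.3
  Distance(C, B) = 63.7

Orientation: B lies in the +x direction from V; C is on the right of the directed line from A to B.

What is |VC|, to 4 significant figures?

29.84

Checks: V = (0.00, 0.00) ✓; |AC| = 47.30 ✓; |CB| = 63.70 ✓.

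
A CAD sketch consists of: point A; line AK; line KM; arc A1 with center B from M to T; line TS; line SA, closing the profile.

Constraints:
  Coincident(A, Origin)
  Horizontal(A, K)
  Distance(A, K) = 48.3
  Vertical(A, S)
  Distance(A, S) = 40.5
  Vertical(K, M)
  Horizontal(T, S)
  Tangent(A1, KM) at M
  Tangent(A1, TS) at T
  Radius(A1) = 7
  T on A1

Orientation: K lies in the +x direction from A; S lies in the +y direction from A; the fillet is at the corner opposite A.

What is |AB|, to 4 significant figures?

53.18

A and S share the same x with |AS| = 40.5 and S on the +y side, so S = (0.000, 40.50). The virtual corner opposite A is at (48.30, 40.50). The tangent condition forces BM to be normal to KM and tangency of A1 to TS means the radius BT is perpendicular to TS, with radius 7.0, so the center B sits 7.0 in from both sides at B = (41.30, 33.50). Then |AB| = |B − A| = 53.18.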